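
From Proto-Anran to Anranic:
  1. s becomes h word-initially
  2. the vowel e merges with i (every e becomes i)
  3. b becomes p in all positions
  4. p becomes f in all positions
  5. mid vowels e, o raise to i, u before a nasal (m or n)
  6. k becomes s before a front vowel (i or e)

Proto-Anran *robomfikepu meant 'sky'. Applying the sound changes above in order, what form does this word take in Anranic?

rofumfisifu

Anranic: *robomfikepu
  robomfikepu (rule 1 does not apply)
  robomfikepu → robomfikipu   [vowel merger]
  robomfikipu → ropomfikipu   [unconditioned shift]
  ropomfikipu → rofomfikifu   [unconditioned shift]
  rofomfikifu → rofumfikifu   [pre-nasal raising]
  rofumfikifu → rofumfisifu   [palatalisation]
  giving Anranic rofumfisifu.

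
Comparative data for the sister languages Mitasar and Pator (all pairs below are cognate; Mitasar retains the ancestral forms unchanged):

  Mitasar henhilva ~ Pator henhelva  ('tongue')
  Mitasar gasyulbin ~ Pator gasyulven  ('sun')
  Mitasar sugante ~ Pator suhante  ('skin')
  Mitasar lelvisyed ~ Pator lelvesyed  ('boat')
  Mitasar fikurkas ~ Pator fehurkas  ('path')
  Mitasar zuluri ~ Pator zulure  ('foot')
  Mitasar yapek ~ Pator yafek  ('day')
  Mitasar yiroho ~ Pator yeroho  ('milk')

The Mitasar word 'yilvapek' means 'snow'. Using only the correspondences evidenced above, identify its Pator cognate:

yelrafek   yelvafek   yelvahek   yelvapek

yelvafek

henhilva ~ henhelva, lelvisyed ~ lelvesyed — Mitasar i corresponds to Pator e after a consonant, before a consonant other than r, m, n, p, b, f, v.
yapek ~ yafek — Mitasar p corresponds to Pator f between vowels (before a front vowel).
Applying these to Mitasar 'yilvapek':
  yilvapek → yelvapek   (i→e after a consonant, before a consonant other than r, m, n, p, b, f, v)
  yelvapek → yelvafek   (p→f between vowels (before a front vowel))
So the Pator cognate is 'yelvafek'.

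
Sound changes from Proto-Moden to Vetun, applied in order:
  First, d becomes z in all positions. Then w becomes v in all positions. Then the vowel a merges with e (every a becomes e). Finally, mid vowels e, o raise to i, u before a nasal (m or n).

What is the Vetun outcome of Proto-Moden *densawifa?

Vetun: *densawifa
  densawifa → zensawifa   [unconditioned shift]
  zensawifa → zensavifa   [unconditioned shift]
  zensavifa → zensevife   [vowel merger]
  zensevife → zinsevife   [pre-nasal raising]
  giving Vetun zinsevife.

zinsevife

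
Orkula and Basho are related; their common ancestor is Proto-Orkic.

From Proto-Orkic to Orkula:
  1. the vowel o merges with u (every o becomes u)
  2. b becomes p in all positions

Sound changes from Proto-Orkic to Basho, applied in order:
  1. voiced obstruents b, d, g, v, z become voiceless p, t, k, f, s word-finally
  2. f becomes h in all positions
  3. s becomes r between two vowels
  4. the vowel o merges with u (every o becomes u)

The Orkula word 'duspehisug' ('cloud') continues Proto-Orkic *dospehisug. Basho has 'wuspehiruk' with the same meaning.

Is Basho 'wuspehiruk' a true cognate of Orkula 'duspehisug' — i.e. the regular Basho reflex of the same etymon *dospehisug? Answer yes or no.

Derive the expected Basho reflex of *dospehisug:
Basho: start from *dospehisug.
  rule 1 (final devoicing): dospehisug → dospehisuk
  rule 2: no change — dospehisuk
  rule 3 (rhotacism): dospehisuk → dospehiruk
  rule 4 (vowel merger): dospehiruk → duspehiruk
  ⇒ Basho duspehiruk
The regular Basho reflex would be 'duspehiruk', but the attested form is 'wuspehiruk'. The correspondence is irregular, so they are not cognates (the Basho form has a different source).

no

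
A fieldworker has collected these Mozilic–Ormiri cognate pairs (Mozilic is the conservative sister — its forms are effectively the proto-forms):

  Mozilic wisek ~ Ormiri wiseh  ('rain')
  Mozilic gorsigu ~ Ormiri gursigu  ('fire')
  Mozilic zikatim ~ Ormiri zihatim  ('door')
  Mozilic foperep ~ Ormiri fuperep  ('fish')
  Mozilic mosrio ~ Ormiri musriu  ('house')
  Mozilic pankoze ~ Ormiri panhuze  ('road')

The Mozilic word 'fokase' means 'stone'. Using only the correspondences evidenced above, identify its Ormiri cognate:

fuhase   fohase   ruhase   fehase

fuhase

mosrio ~ musriu, pankoze ~ panhuze — Mozilic o corresponds to Ormiri u after a consonant, before a consonant other than r, m, n, p, b, f, v.
zikatim ~ zihatim — Mozilic k corresponds to Ormiri h between vowels (before a back vowel).
Applying these to Mozilic 'fokase':
  fokase → fukase   (o→u after a consonant, before a consonant other than r, m, n, p, b, f, v)
  fukase → fuhase   (k→h between vowels (before a back vowel))
So the Ormiri cognate is 'fuhase'.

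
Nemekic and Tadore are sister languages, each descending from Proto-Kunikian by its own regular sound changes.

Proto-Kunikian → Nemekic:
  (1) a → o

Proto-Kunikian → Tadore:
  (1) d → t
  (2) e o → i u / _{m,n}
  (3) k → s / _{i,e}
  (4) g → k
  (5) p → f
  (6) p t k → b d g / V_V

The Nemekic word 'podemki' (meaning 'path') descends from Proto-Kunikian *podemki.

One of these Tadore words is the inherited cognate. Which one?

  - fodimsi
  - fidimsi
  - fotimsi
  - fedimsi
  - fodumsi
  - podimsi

Tadore: *podemki
  podemki → potemki   [unconditioned shift]
  potemki → potimki   [pre-nasal raising]
  potimki → potimsi   [palatalisation]
  potimsi (rule 4 does not apply)
  potimsi → fotimsi   [unconditioned shift]
  fotimsi → fodimsi   [intervocalic voicing]
  giving Tadore fodimsi.
Among the options, 'fodimsi' alone shows every Tadore change applied in order.

fodimsi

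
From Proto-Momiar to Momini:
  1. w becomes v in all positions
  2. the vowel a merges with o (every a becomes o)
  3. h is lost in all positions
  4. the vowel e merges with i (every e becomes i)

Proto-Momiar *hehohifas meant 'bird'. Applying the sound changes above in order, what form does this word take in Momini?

Momini: start from *hehohifas.
  rule 1: no change — hehohifas
  rule 2 (vowel merger): hehohifas → hehohifos
  rule 3 (h-loss): hehohifos → eoifos
  rule 4 (vowel merger): eoifos → ioifos
  ⇒ Momini ioifos

ioifos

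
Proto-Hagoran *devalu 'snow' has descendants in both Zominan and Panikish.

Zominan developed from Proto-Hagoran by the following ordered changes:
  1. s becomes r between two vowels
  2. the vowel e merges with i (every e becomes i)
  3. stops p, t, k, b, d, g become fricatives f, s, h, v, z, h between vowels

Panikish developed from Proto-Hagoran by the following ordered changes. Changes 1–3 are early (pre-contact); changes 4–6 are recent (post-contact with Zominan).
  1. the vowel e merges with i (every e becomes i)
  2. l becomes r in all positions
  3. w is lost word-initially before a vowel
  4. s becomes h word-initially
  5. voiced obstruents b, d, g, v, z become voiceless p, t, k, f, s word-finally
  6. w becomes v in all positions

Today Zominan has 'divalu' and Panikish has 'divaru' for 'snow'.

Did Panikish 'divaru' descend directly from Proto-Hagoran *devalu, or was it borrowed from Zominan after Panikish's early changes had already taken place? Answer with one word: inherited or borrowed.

inherited

If inherited, *devalu would pass through all of Panikish's changes:
Panikish: *devalu > divalu > divaru  (by vowel merger, unconditioned shift)
If borrowed from Zominan 'divalu' after the early changes, it would undergo only the recent ones:
  rule 4 (debuccalisation): no change (divalu)
  rule 5 (final devoicing): no change (divalu)
  rule 6 (unconditioned shift): no change (divalu)
  ⇒ as a loan: divalu
Panikish 'divaru' matches the inherited outcome exactly, so it is an inherited cognate, not a loan.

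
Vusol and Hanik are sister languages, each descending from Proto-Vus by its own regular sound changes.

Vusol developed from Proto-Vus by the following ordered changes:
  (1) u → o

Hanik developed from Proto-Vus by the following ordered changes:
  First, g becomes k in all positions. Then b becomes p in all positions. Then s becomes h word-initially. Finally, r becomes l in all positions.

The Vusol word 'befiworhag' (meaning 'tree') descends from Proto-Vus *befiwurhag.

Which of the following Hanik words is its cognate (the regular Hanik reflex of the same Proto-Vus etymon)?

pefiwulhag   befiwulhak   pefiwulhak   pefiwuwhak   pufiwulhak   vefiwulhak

pefiwulhak

Hanik: *befiwurhag
  befiwurhag → befiwurhak   [unconditioned shift]
  befiwurhak → pefiwurhak   [unconditioned shift]
  pefiwurhak (rule 3 does not apply)
  pefiwurhak → pefiwulhak   [unconditioned shift]
  giving Hanik pefiwulhak.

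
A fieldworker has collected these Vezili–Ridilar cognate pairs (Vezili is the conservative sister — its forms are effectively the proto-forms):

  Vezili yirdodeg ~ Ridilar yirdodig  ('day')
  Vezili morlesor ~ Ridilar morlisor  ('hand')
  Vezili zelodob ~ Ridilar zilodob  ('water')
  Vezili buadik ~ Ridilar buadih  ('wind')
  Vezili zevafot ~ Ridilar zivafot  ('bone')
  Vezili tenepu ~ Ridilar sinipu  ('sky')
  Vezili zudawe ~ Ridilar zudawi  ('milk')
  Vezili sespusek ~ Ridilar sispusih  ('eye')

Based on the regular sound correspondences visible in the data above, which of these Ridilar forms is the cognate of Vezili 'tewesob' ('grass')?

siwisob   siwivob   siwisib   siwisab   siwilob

siwisob

tenepu ~ sinipu — Vezili t corresponds to Ridilar s word-initially before a front vowel.
yirdodeg ~ yirdodig, morlesor ~ morlisor — Vezili e corresponds to Ridilar i after a consonant, before a consonant other than r, m, n, p, b, f, v.
Applying these to Vezili 'tewesob':
  tewesob → sewesob   (t→s word-initially before a front vowel)
  sewesob → siwesob   (e→i after a consonant, before a consonant other than r, m, n, p, b, f, v)
  siwesob → siwisob   (e→i after a consonant, before a consonant other than r, m, n, p, b, f, v)
So the Ridilar cognate is 'siwisob'.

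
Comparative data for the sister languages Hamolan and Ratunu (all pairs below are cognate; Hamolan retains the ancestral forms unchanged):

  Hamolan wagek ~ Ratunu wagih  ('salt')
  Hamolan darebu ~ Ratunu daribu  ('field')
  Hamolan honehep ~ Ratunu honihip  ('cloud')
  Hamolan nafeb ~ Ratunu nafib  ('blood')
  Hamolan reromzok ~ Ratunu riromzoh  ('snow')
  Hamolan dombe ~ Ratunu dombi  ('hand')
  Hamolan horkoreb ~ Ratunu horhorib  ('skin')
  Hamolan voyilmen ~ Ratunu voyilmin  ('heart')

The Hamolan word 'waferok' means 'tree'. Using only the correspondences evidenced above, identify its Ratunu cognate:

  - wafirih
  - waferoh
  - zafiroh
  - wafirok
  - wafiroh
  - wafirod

wafiroh

reromzok ~ riromzoh — Hamolan e corresponds to Ratunu i after a consonant, before r.
wagek ~ wagih, reromzok ~ riromzoh — Hamolan k corresponds to Ratunu h word-finally.
Applying these to Hamolan 'waferok':
  waferok → wafirok   (e→i after a consonant, before r)
  wafirok → wafiroh   (k→h word-finally)
So the Ratunu cognate is 'wafiroh'.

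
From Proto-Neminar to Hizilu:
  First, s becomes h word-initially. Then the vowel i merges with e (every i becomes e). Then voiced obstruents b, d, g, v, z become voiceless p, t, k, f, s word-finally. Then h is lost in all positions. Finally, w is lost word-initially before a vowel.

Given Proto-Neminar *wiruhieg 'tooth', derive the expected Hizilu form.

Hizilu: *wiruhieg
  wiruhieg (rule 1 does not apply)
  wiruhieg → weruheeg   [vowel merger]
  weruheeg → weruheek   [final devoicing]
  weruheek → werueek   [h-loss]
  werueek → erueek   [glide loss]
  giving Hizilu erueek.

erueek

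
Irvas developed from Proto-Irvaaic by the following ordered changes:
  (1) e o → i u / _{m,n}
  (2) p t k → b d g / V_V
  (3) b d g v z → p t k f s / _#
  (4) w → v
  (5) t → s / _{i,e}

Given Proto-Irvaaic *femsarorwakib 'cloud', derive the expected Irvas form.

fimsarorvagip

Irvas: *femsarorwakib > fimsarorwakib > fimsarorwagib > fimsarorwagip > fimsarorvagip  (by pre-nasal raising, intervocalic voicing, final devoicing, unconditioned shift)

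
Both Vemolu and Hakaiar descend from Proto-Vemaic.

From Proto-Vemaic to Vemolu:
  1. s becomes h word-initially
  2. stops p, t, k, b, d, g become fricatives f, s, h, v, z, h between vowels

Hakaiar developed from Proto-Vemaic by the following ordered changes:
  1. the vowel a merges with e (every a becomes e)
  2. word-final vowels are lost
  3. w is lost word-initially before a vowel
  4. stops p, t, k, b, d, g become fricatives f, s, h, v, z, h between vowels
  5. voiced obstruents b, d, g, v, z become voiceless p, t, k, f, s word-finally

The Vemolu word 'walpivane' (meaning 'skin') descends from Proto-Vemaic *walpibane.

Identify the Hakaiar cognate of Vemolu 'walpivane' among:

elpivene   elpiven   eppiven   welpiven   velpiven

elpiven

Hakaiar: *walpibane > welpibene > welpiben > elpiben > elpiven  (by vowel merger, apocope, glide loss, intervocalic lenition)
Among the options, 'elpiven' alone shows every Hakaiar change applied in order.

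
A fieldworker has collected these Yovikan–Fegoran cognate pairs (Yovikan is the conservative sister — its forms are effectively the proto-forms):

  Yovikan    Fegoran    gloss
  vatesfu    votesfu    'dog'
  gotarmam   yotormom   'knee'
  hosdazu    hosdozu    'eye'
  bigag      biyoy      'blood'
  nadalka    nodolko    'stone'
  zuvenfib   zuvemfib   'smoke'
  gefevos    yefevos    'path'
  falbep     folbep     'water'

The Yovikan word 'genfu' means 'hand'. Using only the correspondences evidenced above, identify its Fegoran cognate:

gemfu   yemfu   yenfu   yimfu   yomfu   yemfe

yemfu

gefevos ~ yefevos — Yovikan g corresponds to Fegoran y word-initially before a front vowel.
zuvenfib ~ zuvemfib — Yovikan n corresponds to Fegoran m after a vowel, before a labial obstruent.
Applying these to Yovikan 'genfu':
  genfu → yenfu   (g→y word-initially before a front vowel)
  yenfu → yemfu   (n→m after a vowel, before a labial obstruent)
So the Fegoran cognate is 'yemfu'.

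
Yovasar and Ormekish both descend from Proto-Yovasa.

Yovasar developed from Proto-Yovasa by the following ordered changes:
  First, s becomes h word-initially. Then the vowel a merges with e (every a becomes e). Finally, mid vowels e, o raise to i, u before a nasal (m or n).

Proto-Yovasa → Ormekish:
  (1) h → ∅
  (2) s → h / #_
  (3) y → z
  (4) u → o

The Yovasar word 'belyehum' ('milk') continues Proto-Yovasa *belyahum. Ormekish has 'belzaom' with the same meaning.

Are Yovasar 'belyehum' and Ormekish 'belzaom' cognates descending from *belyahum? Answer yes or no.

Derive the expected Ormekish reflex of *belyahum:
Ormekish: start from *belyahum.
  rule 1 (h-loss): belyahum → belyaum
  rule 2: no change — belyaum
  rule 3 (unconditioned shift): belyaum → belzaum
  rule 4 (vowel merger): belzaum → belzaom
  ⇒ Ormekish belzaom
Ormekish 'belzaom' matches the regular reflex exactly, so the pair is cognate.

yes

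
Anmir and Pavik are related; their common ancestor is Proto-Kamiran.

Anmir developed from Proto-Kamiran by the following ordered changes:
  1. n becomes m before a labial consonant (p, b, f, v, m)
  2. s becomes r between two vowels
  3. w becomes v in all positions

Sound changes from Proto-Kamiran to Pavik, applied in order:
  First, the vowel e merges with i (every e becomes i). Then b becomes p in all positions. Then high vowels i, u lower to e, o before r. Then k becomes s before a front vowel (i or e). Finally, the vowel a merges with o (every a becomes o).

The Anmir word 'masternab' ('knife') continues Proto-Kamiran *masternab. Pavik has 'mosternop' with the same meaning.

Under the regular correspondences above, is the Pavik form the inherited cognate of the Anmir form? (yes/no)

Derive the expected Pavik reflex of *masternab:
Pavik: *masternab
  masternab → mastirnab   [vowel merger]
  mastirnab → mastirnap   [unconditioned shift]
  mastirnap → masternap   [pre-rhotic lowering]
  masternap (rule 4 does not apply)
  masternap → mosternop   [vowel merger]
  giving Pavik mosternop.
Pavik 'mosternop' matches the regular reflex exactly, so the pair is cognate.

yes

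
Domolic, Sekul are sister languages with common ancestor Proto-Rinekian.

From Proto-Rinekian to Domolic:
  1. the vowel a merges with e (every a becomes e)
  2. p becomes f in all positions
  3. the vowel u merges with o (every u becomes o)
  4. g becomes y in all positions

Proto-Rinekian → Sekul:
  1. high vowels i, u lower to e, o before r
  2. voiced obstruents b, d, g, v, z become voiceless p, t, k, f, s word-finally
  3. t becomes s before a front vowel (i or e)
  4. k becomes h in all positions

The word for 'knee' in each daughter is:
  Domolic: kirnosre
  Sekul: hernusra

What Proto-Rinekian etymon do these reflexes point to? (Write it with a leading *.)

*kirnusra

Position 2: Domolic has i, Sekul has e. Domolic preserves i here (none of its changes turn any other segment into i), so the proto-segment is *i.
Position 8: Domolic has e, Sekul has a. Sekul preserves a here (none of its changes turn any other segment into a), so the proto-segment is *a.
Position 5: Domolic has o, Sekul has u. Sekul preserves u here (none of its changes turn any other segment into u), so the proto-segment is *u.
This points to *kirnusra. Verify forward in each daughter:
Domolic: start from *kirnusra.
  rule 1 (vowel merger): kirnusra → kirnusre
  rule 2: no change — kirnusre
  rule 3 (vowel merger): kirnusre → kirnosre
  rule 4: no change — kirnosre
  ⇒ Domolic kirnosre
Sekul: *kirnusra
  kirnusra → kernusra   [pre-rhotic lowering]
  kernusra (rule 2 does not apply)
  kernusra (rule 3 does not apply)
  kernusra → hernusra   [unconditioned shift]
  giving Sekul hernusra.
No other proto-form is consistent with every reflex, so the reconstruction is *kirnusra.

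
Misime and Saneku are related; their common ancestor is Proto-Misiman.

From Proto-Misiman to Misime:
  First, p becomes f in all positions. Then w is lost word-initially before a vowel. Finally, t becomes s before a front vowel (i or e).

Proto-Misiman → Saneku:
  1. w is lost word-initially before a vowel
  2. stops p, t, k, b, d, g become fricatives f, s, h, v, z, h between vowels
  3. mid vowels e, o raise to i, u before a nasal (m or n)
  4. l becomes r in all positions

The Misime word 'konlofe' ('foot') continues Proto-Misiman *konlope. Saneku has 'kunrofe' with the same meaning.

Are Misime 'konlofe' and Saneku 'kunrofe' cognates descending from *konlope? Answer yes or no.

yes

Derive the expected Saneku reflex of *konlope:
Saneku: start from *konlope.
  rule 1: no change — konlope
  rule 2 (intervocalic lenition): konlope → konlofe
  rule 3 (pre-nasal raising): konlofe → kunlofe
  rule 4 (unconditioned shift): kunlofe → kunrofe
  ⇒ Saneku kunrofe
Saneku 'kunrofe' matches the regular reflex exactly, so the pair is cognate.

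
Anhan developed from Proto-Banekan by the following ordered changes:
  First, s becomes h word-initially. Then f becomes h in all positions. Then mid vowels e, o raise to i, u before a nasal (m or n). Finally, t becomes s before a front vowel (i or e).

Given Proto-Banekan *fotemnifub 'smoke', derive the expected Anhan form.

Anhan: *fotemnifub
  fotemnifub (rule 1 does not apply)
  fotemnifub → hotemnihub   [unconditioned shift]
  hotemnihub → hotimnihub   [pre-nasal raising]
  hotimnihub → hosimnihub   [palatalisation]
  giving Anhan hosimnihub.

hosimnihub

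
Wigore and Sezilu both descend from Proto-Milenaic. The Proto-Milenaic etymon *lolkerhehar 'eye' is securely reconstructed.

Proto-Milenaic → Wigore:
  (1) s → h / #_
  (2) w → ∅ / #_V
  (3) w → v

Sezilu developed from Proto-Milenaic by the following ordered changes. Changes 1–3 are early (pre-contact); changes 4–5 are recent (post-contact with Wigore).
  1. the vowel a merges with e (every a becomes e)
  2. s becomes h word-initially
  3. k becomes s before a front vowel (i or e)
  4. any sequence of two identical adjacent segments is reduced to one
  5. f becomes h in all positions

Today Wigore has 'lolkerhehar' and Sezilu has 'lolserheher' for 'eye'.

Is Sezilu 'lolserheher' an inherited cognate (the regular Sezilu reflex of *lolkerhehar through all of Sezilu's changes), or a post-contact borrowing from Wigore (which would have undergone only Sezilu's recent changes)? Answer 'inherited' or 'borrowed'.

If inherited, *lolkerhehar would pass through all of Sezilu's changes:
Sezilu: start from *lolkerhehar.
  rule 1 (vowel merger): lolkerhehar → lolkerheher
  rule 2: no change — lolkerheher
  rule 3 (palatalisation): lolkerheher → lolserheher
  rule 4: no change — lolserheher
  rule 5: no change — lolserheher
  ⇒ Sezilu lolserheher
If borrowed from Wigore 'lolkerhehar' after the early changes, it would undergo only the recent ones:
  rule 4 (degemination): no change (lolkerhehar)
  rule 5 (unconditioned shift): no change (lolkerhehar)
  ⇒ as a loan: lolkerhehar
Sezilu 'lolserheher' matches the inherited outcome exactly, so it is an inherited cognate, not a loan.

inherited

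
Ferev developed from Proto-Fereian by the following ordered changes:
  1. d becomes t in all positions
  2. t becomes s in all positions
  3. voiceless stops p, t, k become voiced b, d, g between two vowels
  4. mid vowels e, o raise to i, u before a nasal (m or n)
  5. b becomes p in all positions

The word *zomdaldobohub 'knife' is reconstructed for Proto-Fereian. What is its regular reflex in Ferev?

Ferev: *zomdaldobohub > zomtaltobohub > zomsalsobohub > zumsalsobohub > zumsalsopohup  (by unconditioned shift, unconditioned shift, pre-nasal raising, unconditioned shift)

zumsalsopohup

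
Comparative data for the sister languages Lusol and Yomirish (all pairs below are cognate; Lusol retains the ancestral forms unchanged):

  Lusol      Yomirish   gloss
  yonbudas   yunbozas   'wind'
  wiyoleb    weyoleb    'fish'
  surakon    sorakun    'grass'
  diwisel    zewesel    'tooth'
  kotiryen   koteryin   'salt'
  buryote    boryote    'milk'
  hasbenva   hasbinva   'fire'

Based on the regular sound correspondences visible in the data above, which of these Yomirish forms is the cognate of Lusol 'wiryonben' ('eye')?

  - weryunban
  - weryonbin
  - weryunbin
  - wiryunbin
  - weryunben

kotiryen ~ koteryin — Lusol i corresponds to Yomirish e after a consonant, before r.
yonbudas ~ yunbozas, surakon ~ sorakun — Lusol o corresponds to Yomirish u after a consonant, before a nasal.
kotiryen ~ koteryin, hasbenva ~ hasbinva — Lusol e corresponds to Yomirish i after a consonant, before a nasal.
Applying these to Lusol 'wiryonben':
  wiryonben → weryonben   (i→e after a consonant, before r)
  weryonben → weryunben   (o→u after a consonant, before a nasal)
  weryunben → weryunbin   (e→i after a consonant, before a nasal)
So the Yomirish cognate is 'weryunbin'.

weryunbin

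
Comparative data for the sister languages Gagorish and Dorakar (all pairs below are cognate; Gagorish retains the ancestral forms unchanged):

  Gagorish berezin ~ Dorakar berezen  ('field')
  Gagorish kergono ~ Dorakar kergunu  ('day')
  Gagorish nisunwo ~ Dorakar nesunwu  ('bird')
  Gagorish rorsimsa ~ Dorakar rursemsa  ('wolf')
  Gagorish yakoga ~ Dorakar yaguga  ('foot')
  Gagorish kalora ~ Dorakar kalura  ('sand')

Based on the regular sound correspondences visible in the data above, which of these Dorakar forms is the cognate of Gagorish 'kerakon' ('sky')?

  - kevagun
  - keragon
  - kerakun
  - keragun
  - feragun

keragun

yakoga ~ yaguga — Gagorish k corresponds to Dorakar g between vowels (before a back vowel).
kergono ~ kergunu — Gagorish o corresponds to Dorakar u after a consonant, before a nasal.
Applying these to Gagorish 'kerakon':
  kerakon → keragon   (k→g between vowels (before a back vowel))
  keragon → keragun   (o→u after a consonant, before a nasal)
So the Dorakar cognate is 'keragun'.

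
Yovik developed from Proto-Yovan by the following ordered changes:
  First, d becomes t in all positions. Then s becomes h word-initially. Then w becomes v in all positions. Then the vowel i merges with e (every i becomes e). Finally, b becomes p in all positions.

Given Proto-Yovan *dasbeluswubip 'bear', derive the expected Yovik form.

taspelusvupep

Yovik: *dasbeluswubip
  dasbeluswubip → tasbeluswubip   [unconditioned shift]
  tasbeluswubip (rule 2 does not apply)
  tasbeluswubip → tasbelusvubip   [unconditioned shift]
  tasbelusvubip → tasbelusvubep   [vowel merger]
  tasbelusvubep → taspelusvupep   [unconditioned shift]
  giving Yovik taspelusvupep.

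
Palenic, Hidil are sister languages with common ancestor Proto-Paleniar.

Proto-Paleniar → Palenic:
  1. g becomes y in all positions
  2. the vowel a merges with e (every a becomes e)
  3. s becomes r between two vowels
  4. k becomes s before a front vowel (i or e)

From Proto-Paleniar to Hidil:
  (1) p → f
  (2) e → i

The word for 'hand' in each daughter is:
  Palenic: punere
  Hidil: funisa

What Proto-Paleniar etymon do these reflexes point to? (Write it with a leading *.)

Position 6: Palenic has e, Hidil has a. Hidil preserves a here (none of its changes turn any other segment into a), so the proto-segment is *a.
Position 5: Palenic has r, Hidil has s. Hidil preserves s here (none of its changes turn any other segment into s), so the proto-segment is *s.
Position 4: Palenic has e, Hidil has i. Taking the neighbouring segments as reconstructed: Palenic e could go back to *a or *e; Hidil i could go back to *e or *i — the one source consistent with every daughter is *e.
This points to *punesa. Verify forward in each daughter:
Palenic: *punesa > punese > punere  (by vowel merger, rhotacism)
Hidil: *punesa > funesa > funisa  (by unconditioned shift, vowel merger)
No other proto-form is consistent with every reflex, so the reconstruction is *punesa.

*punesa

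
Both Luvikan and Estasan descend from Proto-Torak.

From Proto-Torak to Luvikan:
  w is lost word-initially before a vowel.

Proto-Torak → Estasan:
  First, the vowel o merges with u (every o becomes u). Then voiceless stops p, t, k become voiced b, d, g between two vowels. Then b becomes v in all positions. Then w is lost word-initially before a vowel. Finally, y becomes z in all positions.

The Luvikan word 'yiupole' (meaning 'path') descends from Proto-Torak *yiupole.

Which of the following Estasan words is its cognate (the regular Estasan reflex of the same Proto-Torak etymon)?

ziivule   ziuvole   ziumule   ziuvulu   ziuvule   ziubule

Estasan: *yiupole > yiupule > yiubule > yiuvule > ziuvule  (by vowel merger, intervocalic voicing, unconditioned shift, unconditioned shift)
Only 'ziuvule' matches the regular Estasan development of *yiupole.

ziuvule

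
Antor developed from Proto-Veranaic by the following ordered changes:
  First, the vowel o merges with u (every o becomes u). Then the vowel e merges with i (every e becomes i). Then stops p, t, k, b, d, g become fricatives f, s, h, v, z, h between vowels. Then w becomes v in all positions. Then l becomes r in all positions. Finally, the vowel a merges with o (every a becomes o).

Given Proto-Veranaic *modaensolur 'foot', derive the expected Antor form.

muzoinsurur

Antor: *modaensolur > mudaensulur > mudainsulur > muzainsulur > muzainsurur > muzoinsurur  (by vowel merger, vowel merger, intervocalic lenition, unconditioned shift, vowel merger)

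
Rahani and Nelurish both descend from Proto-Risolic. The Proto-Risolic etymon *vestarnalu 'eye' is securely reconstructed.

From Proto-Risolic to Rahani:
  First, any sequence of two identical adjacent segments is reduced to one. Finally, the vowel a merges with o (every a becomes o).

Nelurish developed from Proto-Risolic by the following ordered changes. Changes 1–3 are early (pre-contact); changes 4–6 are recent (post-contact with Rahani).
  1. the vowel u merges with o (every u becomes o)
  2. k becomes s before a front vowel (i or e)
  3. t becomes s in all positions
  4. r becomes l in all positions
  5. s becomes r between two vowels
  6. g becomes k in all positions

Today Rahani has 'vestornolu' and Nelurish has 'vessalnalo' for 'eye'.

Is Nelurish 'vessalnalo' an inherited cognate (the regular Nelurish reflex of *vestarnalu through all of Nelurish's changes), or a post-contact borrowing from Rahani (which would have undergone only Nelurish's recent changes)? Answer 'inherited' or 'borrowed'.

inherited

If inherited, *vestarnalu would pass through all of Nelurish's changes:
Nelurish: *vestarnalu
  vestarnalu → vestarnalo   [vowel merger]
  vestarnalo (rule 2 does not apply)
  vestarnalo → vessarnalo   [unconditioned shift]
  vessarnalo → vessalnalo   [unconditioned shift]
  vessalnalo (rule 5 does not apply)
  vessalnalo (rule 6 does not apply)
  giving Nelurish vessalnalo.
If borrowed from Rahani 'vestornolu' after the early changes, it would undergo only the recent ones:
  rule 4 (unconditioned shift): vestornolu → vestolnolu
  rule 5 (rhotacism): no change (vestolnolu)
  rule 6 (unconditioned shift): no change (vestolnolu)
  ⇒ as a loan: vestolnolu
Nelurish 'vessalnalo' matches the inherited outcome exactly, so it is an inherited cognate, not a loan.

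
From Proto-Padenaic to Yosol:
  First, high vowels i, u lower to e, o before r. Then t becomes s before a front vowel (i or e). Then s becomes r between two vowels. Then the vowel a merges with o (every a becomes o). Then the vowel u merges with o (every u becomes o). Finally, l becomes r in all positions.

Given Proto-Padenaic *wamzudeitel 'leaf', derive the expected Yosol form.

womzodeirer

Yosol: start from *wamzudeitel.
  rule 1: no change — wamzudeitel
  rule 2 (palatalisation): wamzudeitel → wamzudeisel
  rule 3 (rhotacism): wamzudeisel → wamzudeirel
  rule 4 (vowel merger): wamzudeirel → womzudeirel
  rule 5 (vowel merger): womzudeirel → womzodeirel
  rule 6 (unconditioned shift): womzodeirel → womzodeirer
  ⇒ Yosol womzodeirer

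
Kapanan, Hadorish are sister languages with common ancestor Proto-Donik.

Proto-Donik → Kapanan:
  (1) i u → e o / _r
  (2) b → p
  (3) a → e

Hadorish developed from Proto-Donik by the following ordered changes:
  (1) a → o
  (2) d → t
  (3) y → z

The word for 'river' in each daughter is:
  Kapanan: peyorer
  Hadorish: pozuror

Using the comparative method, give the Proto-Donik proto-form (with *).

*payurar

Position 4: Kapanan has o, Hadorish has u. Hadorish preserves u here (none of its changes turn any other segment into u), so the proto-segment is *u.
Position 2: Kapanan has e, Hadorish has o. Taking the neighbouring segments as reconstructed: Kapanan e could go back to *a or *e; Hadorish o could go back to *a or *o — the one source consistent with every daughter is *a.
Position 6: Kapanan has e, Hadorish has o. Taking the neighbouring segments as reconstructed: Kapanan e could go back to *a or *e or *i; Hadorish o could go back to *a or *o — the one source consistent with every daughter is *a.
This points to *payurar. Verify forward in each daughter:
Kapanan: start from *payurar.
  rule 1 (pre-rhotic lowering): payurar → payorar
  rule 2: no change — payorar
  rule 3 (vowel merger): payorar → peyorer
  ⇒ Kapanan peyorer
Hadorish: *payurar
  payurar → poyuror   [vowel merger]
  poyuror (rule 2 does not apply)
  poyuror → pozuror   [unconditioned shift]
  giving Hadorish pozuror.
Only *payurar yields all of Kapanan peyorer, Hadorish pozuror.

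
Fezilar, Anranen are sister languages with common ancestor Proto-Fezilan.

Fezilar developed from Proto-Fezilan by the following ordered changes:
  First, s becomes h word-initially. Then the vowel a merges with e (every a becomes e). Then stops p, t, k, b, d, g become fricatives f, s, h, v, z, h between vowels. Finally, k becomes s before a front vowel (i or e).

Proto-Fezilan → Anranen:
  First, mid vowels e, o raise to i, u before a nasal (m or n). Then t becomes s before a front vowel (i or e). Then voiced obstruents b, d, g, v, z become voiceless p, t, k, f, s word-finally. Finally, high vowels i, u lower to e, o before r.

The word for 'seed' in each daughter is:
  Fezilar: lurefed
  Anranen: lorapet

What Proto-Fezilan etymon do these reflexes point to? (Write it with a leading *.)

*luraped

Position 5: Fezilar has f, Anranen has p. Taking the neighbouring segments as reconstructed: Fezilar f could go back to *p or *f; Anranen p can only go back to *p — the one source consistent with every daughter is *p.
Position 2: Fezilar has u, Anranen has o. Fezilar preserves u here (none of its changes turn any other segment into u), so the proto-segment is *u.
Continuing position by position gives *luraped; check it forward:
Fezilar: *luraped > lureped > lurefed  (by vowel merger, intervocalic lenition)
Anranen: *luraped
  luraped (rule 1 does not apply)
  luraped (rule 2 does not apply)
  luraped → lurapet   [final devoicing]
  lurapet → lorapet   [pre-rhotic lowering]
  giving Anranen lorapet.
No other proto-form is consistent with every reflex, so the reconstruction is *luraped.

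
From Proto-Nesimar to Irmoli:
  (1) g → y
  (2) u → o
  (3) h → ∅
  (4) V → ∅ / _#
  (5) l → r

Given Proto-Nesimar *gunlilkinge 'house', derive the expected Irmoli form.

yonrirkiny

Irmoli: *gunlilkinge > yunlilkinye > yonlilkinye > yonlilkiny > yonrirkiny  (by unconditioned shift, vowel merger, apocope, unconditioned shift)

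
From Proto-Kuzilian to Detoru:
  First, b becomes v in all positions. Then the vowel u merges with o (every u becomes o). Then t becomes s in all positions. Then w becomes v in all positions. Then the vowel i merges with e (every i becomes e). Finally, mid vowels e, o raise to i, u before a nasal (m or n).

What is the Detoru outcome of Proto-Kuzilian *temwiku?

Detoru: *temwiku > temwiko > semwiko > semviko > semveko > simveko  (by vowel merger, unconditioned shift, unconditioned shift, vowel merger, pre-nasal raising)

simveko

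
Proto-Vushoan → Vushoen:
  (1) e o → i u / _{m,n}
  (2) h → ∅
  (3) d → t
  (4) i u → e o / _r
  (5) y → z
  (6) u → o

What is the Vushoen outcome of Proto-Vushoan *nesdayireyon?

nestazerezon

Vushoen: start from *nesdayireyon.
  rule 1 (pre-nasal raising): nesdayireyon → nesdayireyun
  rule 2: no change — nesdayireyun
  rule 3 (unconditioned shift): nesdayireyun → nestayireyun
  rule 4 (pre-rhotic lowering): nestayireyun → nestayereyun
  rule 5 (unconditioned shift): nestayereyun → nestazerezun
  rule 6 (vowel merger): nestazerezun → nestazerezon
  ⇒ Vushoen nestazerezon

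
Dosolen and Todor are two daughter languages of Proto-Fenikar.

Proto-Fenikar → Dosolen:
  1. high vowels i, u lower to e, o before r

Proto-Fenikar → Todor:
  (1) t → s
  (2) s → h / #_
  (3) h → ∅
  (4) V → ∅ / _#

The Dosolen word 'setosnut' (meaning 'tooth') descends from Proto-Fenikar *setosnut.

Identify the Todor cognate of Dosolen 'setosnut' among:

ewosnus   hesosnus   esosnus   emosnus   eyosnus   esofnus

Todor: *setosnut > sesosnus > hesosnus > esosnus  (by unconditioned shift, debuccalisation, h-loss)
The other candidates each miss or misapply at least one Todor change.

esosnus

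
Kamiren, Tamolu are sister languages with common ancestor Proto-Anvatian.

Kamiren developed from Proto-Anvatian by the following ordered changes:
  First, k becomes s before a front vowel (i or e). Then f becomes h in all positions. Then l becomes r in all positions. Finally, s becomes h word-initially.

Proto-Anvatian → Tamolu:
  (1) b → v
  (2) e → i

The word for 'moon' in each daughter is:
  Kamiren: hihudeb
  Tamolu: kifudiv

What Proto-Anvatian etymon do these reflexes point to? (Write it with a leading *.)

Position 1: Kamiren has h, Tamolu has k. Tamolu preserves k here (none of its changes turn any other segment into k), so the proto-segment is *k.
Position 6: Kamiren has e, Tamolu has i. Kamiren preserves e here (none of its changes turn any other segment into e), so the proto-segment is *e.
Verify the candidate proto-form against each daughter:
Kamiren: *kifudeb
  kifudeb → sifudeb   [palatalisation]
  sifudeb → sihudeb   [unconditioned shift]
  sihudeb (rule 3 does not apply)
  sihudeb → hihudeb   [debuccalisation]
  giving Kamiren hihudeb.
Tamolu: *kifudeb
  kifudeb → kifudev   [unconditioned shift]
  kifudev → kifudiv   [vowel merger]
  giving Tamolu kifudiv.
*kifudeb is the unique common source.

*kifudeb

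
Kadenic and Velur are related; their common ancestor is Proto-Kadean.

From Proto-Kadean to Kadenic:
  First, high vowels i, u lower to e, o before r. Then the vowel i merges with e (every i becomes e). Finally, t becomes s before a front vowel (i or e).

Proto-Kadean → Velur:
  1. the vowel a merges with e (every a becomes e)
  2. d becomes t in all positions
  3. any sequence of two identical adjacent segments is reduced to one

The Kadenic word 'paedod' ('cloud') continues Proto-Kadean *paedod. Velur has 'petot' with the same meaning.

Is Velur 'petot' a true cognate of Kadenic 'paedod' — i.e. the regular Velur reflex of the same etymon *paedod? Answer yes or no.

yes

Derive the expected Velur reflex of *paedod:
Velur: *paedod > peedod > peetot > petot  (by vowel merger, unconditioned shift, degemination)
Velur 'petot' matches the regular reflex exactly, so the pair is cognate.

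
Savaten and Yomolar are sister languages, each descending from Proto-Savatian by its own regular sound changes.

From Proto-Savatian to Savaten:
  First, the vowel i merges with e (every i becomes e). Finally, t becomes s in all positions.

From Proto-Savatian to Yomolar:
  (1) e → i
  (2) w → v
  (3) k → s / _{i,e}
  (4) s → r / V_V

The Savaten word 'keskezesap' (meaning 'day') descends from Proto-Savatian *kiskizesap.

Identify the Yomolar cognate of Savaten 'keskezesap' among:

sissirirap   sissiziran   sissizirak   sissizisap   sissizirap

Yomolar: *kiskizesap > kiskizisap > sissizisap > sissizirap  (by vowel merger, palatalisation, rhotacism)
Among the options, 'sissizirap' alone shows every Yomolar change applied in order.

sissizirap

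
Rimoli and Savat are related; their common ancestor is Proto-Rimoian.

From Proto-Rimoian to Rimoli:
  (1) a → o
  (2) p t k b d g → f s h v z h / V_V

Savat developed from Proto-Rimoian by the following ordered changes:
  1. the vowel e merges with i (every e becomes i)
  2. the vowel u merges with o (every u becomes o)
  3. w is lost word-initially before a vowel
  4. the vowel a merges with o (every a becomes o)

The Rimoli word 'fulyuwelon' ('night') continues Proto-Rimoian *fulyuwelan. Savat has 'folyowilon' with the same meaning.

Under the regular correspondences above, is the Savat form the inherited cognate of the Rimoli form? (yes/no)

Derive the expected Savat reflex of *fulyuwelan:
Savat: *fulyuwelan > fulyuwilan > folyowilan > folyowilon  (by vowel merger, vowel merger, vowel merger)
Savat 'folyowilon' matches the regular reflex exactly, so the pair is cognate.

yes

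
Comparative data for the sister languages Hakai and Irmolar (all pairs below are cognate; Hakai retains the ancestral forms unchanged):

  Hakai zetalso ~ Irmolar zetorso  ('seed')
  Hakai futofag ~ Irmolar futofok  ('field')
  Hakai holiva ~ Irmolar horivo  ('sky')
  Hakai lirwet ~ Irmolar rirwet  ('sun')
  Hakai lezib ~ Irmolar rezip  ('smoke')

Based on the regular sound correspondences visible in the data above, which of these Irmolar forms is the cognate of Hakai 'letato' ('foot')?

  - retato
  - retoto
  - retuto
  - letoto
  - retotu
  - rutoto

lezib ~ rezip — Hakai l corresponds to Irmolar r word-initially before a front vowel.
zetalso ~ zetorso, futofag ~ futofok — Hakai a corresponds to Irmolar o after a consonant, before a consonant other than r, m, n, p, b, f, v.
Applying these to Hakai 'letato':
  letato → retato   (l→r word-initially before a front vowel)
  retato → retoto   (a→o after a consonant, before a consonant other than r, m, n, p, b, f, v)
So the Irmolar cognate is 'retoto'.

retoto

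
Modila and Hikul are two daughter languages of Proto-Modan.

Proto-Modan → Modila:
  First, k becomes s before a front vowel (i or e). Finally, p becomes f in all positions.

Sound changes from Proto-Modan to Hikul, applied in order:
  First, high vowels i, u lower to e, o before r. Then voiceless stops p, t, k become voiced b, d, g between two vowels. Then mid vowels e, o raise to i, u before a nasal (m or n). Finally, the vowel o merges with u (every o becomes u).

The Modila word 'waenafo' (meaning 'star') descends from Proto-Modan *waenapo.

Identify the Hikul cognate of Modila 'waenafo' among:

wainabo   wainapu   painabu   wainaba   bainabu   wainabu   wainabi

Hikul: *waenapo
  waenapo (rule 1 does not apply)
  waenapo → waenabo   [intervocalic voicing]
  waenabo → wainabo   [pre-nasal raising]
  wainabo → wainabu   [vowel merger]
  giving Hikul wainabu.
Among the options, 'wainabu' alone shows every Hikul change applied in order.

wainabu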